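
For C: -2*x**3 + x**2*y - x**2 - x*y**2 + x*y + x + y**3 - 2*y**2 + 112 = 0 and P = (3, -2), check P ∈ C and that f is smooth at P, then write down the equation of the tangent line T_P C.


Tangent line at P: -77*x + 44*y + 319 = 0.

Step 1: f(3, -2) = 0, so P lies on C.
Step 2: partial derivatives
  f_x(x, y) = -6*x**2 + 2*x*y - 2*x - y**2 + y + 1, f_y(x, y) = x**2 - 2*x*y + x + 3*y**2 - 4*y.
  f_x(P) = -77, f_y(P) = 44 (gradient nonzero, so P is smooth).
Step 3: tangent line at P: -77·(x − 3) + 44·(y − -2) = 0.
Expanding: -77*x + 44*y + 319 = 0.


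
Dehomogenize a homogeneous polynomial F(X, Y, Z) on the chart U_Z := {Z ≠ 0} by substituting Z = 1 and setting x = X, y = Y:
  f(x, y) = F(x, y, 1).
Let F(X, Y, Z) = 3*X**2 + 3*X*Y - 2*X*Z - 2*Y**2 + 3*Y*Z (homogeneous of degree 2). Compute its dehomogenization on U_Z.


f(x, y) = 3*x**2 + 3*x*y - 2*x - 2*y**2 + 3*y

On U_Z we set Z = 1. Each monomial c·X^i·Y^j·Z^k in F becomes c·x^i·y^j·1^k = c·x^i·y^j.
Substituting Z = 1: F(X, Y, 1) = 3*x**2 + 3*x*y - 2*x - 2*y**2 + 3*y.
Note: deg(f) ≤ deg(F) = 2; strict inequality happens when F is divisible by Z (lost terms).


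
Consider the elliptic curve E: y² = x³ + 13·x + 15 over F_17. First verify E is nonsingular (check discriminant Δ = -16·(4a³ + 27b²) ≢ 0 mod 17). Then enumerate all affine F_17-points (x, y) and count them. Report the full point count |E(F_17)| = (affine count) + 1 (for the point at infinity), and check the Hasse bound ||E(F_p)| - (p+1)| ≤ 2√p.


Affine points = {(0, 7), (0, 10), (2, 7), (2, 10), (3, 8), (3, 9), (5, 1), (5, 16), (8, 6), (8, 11), (13, 1), (13, 16), (14, 0), (15, 7), (15, 10), (16, 1), (16, 16)}; affine count = 17; |E(F_17)| = 18.

Discriminant check: Δ ∝ 4a³ + 27b² = 4·13³ + 27·15² = 4·2197 + 27·225 ≡ 5 (mod 17). Nonzero ⇒ E is nonsingular.
For each x ∈ F_17, compute rhs = x³ + 13·x + 15 mod 17, then count y ∈ F_17 with y² ≡ rhs.
  x = 0: rhs = 15, matching y values: 7, 10 (2 points).
  x = 1: rhs = 12, matching y values: none (0 points).
  x = 2: rhs = 15, matching y values: 7, 10 (2 points).
  x = 3: rhs = 13, matching y values: 8, 9 (2 points).
  x = 4: rhs = 12, matching y values: none (0 points).
  x = 5: rhs = 1, matching y values: 1, 16 (2 points).
  x = 6: rhs = 3, matching y values: none (0 points).
  x = 7: rhs = 7, matching y values: none (0 points).
  x = 8: rhs = 2, matching y values: 6, 11 (2 points).
  x = 9: rhs = 11, matching y values: none (0 points).
  x = 10: rhs = 6, matching y values: none (0 points).
  x = 11: rhs = 10, matching y values: none (0 points).
  x = 12: rhs = 12, matching y values: none (0 points).
  x = 13: rhs = 1, matching y values: 1, 16 (2 points).
  x = 14: rhs = 0, matching y values: 0 (1 points).
  x = 15: rhs = 15, matching y values: 7, 10 (2 points).
  x = 16: rhs = 1, matching y values: 1, 16 (2 points).
Total affine count: 17.
Full point count |E(F_17)| = 17 + 1 = 18.
Hasse bound: |18 − (17+1)| = |0| = 0 ≤ 2√17 ≈ 8.2462 ✓.


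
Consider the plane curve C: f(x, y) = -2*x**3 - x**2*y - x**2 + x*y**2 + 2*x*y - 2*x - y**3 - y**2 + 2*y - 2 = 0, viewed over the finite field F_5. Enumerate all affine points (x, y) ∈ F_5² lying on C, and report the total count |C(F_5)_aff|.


Affine F_5-points: {(0, 2), (1, 1), (1, 3)}; count = 3.

For each of the 25 pairs (x, y) ∈ F_5², evaluate f(x, y) mod 5. Record the zeros.
  x = 0: [0↦3, 1↦3, 2↦0, 3↦3, 4↦1]  zeros at y ∈ {2}
  x = 1: [0↦3, 1↦0, 2↦1, 3↦0, 4↦1]  zeros at y ∈ {1, 3}
  x = 2: [0↦4, 1↦1, 2↦4, 3↦2, 4↦4]  zeros at y ∈ ∅
  x = 3: [0↦4, 1↦4, 2↦2, 3↦2, 4↦3]  zeros at y ∈ ∅
  x = 4: [0↦1, 1↦2, 2↦3, 3↦3, 4↦1]  zeros at y ∈ ∅
Collecting zeros: affine points = {(0, 2), (1, 1), (1, 3)}.
Total count |C(F_5)_aff| = 3.


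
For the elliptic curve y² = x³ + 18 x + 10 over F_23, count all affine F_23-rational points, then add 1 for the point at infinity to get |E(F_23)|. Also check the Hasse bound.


Affine points = {(1, 11), (1, 12), (2, 10), (2, 13), (4, 10), (4, 13), (5, 8), (5, 15), (6, 9), (6, 14), (9, 2), (9, 21), (13, 7), (13, 16), (14, 4), (14, 19), (16, 1), (16, 22), (17, 10), (17, 13), (18, 5), (18, 18), (19, 9), (19, 14), (21, 9), (21, 14)}; affine count = 26; |E(F_23)| = 27.

Discriminant check: Δ ∝ 4a³ + 27b² = 4·18³ + 27·10² = 4·5832 + 27·100 ≡ 15 (mod 23). Nonzero ⇒ E is nonsingular.
For each x ∈ F_23, compute rhs = x³ + 18·x + 10 mod 23, then count y ∈ F_23 with y² ≡ rhs.
  x = 0: rhs = 10, matching y values: none (0 points).
  x = 1: rhs = 6, matching y values: 11, 12 (2 points).
  x = 2: rhs = 8, matching y values: 10, 13 (2 points).
  x = 3: rhs = 22, matching y values: none (0 points).
  x = 4: rhs = 8, matching y values: 10, 13 (2 points).
  x = 5: rhs = 18, matching y values: 8, 15 (2 points).
  x = 6: rhs = 12, matching y values: 9, 14 (2 points).
  x = 7: rhs = 19, matching y values: none (0 points).
  x = 8: rhs = 22, matching y values: none (0 points).
  x = 9: rhs = 4, matching y values: 2, 21 (2 points).
  x = 10: rhs = 17, matching y values: none (0 points).
  x = 11: rhs = 21, matching y values: none (0 points).
  x = 12: rhs = 22, matching y values: none (0 points).
  x = 13: rhs = 3, matching y values: 7, 16 (2 points).
  x = 14: rhs = 16, matching y values: 4, 19 (2 points).
  x = 15: rhs = 21, matching y values: none (0 points).
  x = 16: rhs = 1, matching y values: 1, 22 (2 points).
  x = 17: rhs = 8, matching y values: 10, 13 (2 points).
  x = 18: rhs = 2, matching y values: 5, 18 (2 points).
  x = 19: rhs = 12, matching y values: 9, 14 (2 points).
  x = 20: rhs = 21, matching y values: none (0 points).
  x = 21: rhs = 12, matching y values: 9, 14 (2 points).
  x = 22: rhs = 14, matching y values: none (0 points).
Total affine count: 26.
Full point count |E(F_23)| = 26 + 1 = 27.
Hasse bound: |27 − (23+1)| = |3| = 3 ≤ 2√23 ≈ 9.5917 ✓.


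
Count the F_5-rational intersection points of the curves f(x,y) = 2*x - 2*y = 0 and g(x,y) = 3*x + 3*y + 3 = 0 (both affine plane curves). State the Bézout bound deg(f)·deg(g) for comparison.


Common zeros: {(2, 2)}; count = 1; Bézout bound = 1.

deg(f) = 1, deg(g) = 1, so Bézout bound = 1.
Scan x ∈ F_5. For each x, list the y ∈ F_5 with f(x, y) ≡ 0 and those with g(x, y) ≡ 0 (mod 5); the common zeros in that column are the intersection.
  x = 0: f ≡ 0 at y ∈ {0}; g ≡ 0 at y ∈ {4}; common: ∅.
  x = 1: f ≡ 0 at y ∈ {1}; g ≡ 0 at y ∈ {3}; common: ∅.
  x = 2: f ≡ 0 at y ∈ {2}; g ≡ 0 at y ∈ {2}; common: {2}.
  x = 3: f ≡ 0 at y ∈ {3}; g ≡ 0 at y ∈ {1}; common: ∅.
  x = 4: f ≡ 0 at y ∈ {4}; g ≡ 0 at y ∈ {0}; common: ∅.
Collecting: common zeros = {(2, 2)}, so the count is 1.
Comparison with the Bézout bound: 1 ≤ 1 = deg(f)·deg(g), as expected for curves with no common component (the bound is attained).


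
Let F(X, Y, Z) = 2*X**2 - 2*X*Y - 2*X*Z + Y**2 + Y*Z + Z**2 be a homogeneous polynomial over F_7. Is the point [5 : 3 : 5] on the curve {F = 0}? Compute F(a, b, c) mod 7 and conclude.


F(5,3,5) ≡ 5 (mod 7); P is NOT on the curve.

Evaluate F(5, 3, 5) term-by-term (mod 7).
  2*X**2 ↦ 2·25·1·1 = 50
  -2*X*Y ↦ -2·5·3·1 = -30
  -2*X*Z ↦ -2·5·1·5 = -50
  Y**2 ↦ 1·1·9·1 = 9
  Y*Z ↦ 1·1·3·5 = 15
  Z**2 ↦ 1·1·1·25 = 25
Sum: F(5, 3, 5) = (50) + (-30) + (-50) + (9) + (15) + (25) = 19.
Reducing mod 7: 19 ≡ 5 (mod 7).
Since F(a, b, c) ≡ 5 ≠ 0 (mod 7), P does NOT lie on the curve.


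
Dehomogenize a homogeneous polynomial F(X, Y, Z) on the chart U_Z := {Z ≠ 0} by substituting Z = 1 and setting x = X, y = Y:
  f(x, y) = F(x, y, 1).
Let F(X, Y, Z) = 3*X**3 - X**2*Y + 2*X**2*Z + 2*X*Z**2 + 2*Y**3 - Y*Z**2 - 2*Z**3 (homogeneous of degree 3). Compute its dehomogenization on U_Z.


f(x, y) = 3*x**3 - x**2*y + 2*x**2 + 2*x + 2*y**3 - y - 2

On U_Z we set Z = 1. Each monomial c·X^i·Y^j·Z^k in F becomes c·x^i·y^j·1^k = c·x^i·y^j.
Substituting Z = 1: F(X, Y, 1) = 3*x**3 - x**2*y + 2*x**2 + 2*x + 2*y**3 - y - 2.
Note: deg(f) ≤ deg(F) = 3; strict inequality happens when F is divisible by Z (lost terms).


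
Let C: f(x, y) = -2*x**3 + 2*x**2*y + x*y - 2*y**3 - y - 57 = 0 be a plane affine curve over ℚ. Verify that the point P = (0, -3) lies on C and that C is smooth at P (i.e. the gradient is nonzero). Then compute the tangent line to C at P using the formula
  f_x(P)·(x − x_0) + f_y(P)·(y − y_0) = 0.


Tangent line at P: -3*x - 55*y - 165 = 0.

Step 1: f(0, -3) = 0, so P lies on C.
Step 2: partial derivatives
  f_x(x, y) = -6*x**2 + 4*x*y + y, f_y(x, y) = 2*x**2 + x - 6*y**2 - 1.
  f_x(P) = -3, f_y(P) = -55 (gradient nonzero, so P is smooth).
Step 3: tangent line at P: -3·(x − 0) + -55·(y − -3) = 0.
Expanding: -3*x - 55*y - 165 = 0.


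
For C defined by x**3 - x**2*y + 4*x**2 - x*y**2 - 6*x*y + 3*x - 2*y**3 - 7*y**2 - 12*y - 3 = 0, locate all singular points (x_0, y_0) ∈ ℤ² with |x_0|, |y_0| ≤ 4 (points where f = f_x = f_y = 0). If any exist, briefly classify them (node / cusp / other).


Singular points: {(-2, -1)}; classification: node.

Compute partial derivatives:
  f_x = 3*x**2 - 2*x*y + 8*x - y**2 - 6*y + 3.
  f_y = -x**2 - 2*x*y - 6*x - 6*y**2 - 14*y - 12.
Scan x_0 ∈ {−4, ..., 4}. For each x_0, f_y(x_0, y) is a polynomial in y; find its integer roots y ∈ {−4, ..., 4}, then test f_x and f at those candidates.
  x = -4: f_y(-4, y) = -6*y**2 - 6*y - 4; no integer root y with |y| ≤ 4.
  x = -3: f_y(-3, y) = -6*y**2 - 8*y - 3; no integer root y with |y| ≤ 4.
  x = -2: f_y(-2, y) = -6*y**2 - 10*y - 4; vanishes at y ∈ {-1}. (-2, -1): f_x = 0, f = 0 — SINGULAR.
  x = -1: f_y(-1, y) = -6*y**2 - 12*y - 7; no integer root y with |y| ≤ 4.
  x = 0: f_y(0, y) = -6*y**2 - 14*y - 12; no integer root y with |y| ≤ 4.
  x = 1: f_y(1, y) = -6*y**2 - 16*y - 19; no integer root y with |y| ≤ 4.
  x = 2: f_y(2, y) = -6*y**2 - 18*y - 28; no integer root y with |y| ≤ 4.
  x = 3: f_y(3, y) = -6*y**2 - 20*y - 39; no integer root y with |y| ≤ 4.
  x = 4: f_y(4, y) = -6*y**2 - 22*y - 52; no integer root y with |y| ≤ 4.
Only singular point on the grid: (-2, -1).
Classify: substitute x = -2 + u, y = -1 + v and expand: f = u**3 - u**2*v - u**2 - u*v**2 - 2*v**3 + v**2.
No constant or linear terms (consistent with a singular point). Quadratic part: -u**2 + v**2. Cubic part: u**3 - u**2*v - u*v**2 - 2*v**3.
The quadratic part v**2 - u**2 = (v − u)(v + u) splits into two distinct linear factors, so there are two distinct tangent lines y − -1 = ±(x − -2) — this is a node (ordinary double point).
Classification: node.


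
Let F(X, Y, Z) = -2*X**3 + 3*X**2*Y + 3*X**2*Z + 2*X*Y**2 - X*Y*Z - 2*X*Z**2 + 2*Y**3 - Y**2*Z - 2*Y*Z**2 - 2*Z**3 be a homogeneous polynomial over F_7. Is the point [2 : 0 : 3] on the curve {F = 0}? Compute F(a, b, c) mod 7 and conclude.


F(2,0,3) ≡ 0 (mod 7); P is on the curve.

Evaluate F(2, 0, 3) term-by-term (mod 7).
  -2*X**3 ↦ -2·8·1·1 = -16
  3*X**2*Y ↦ 3·4·0·1 = 0
  3*X**2*Z ↦ 3·4·1·3 = 36
  2*X*Y**2 ↦ 2·2·0·1 = 0
  -X*Y*Z ↦ -1·2·0·3 = 0
  -2*X*Z**2 ↦ -2·2·1·9 = -36
  2*Y**3 ↦ 2·1·0·1 = 0
  -Y**2*Z ↦ -1·1·0·3 = 0
  -2*Y*Z**2 ↦ -2·1·0·9 = 0
  -2*Z**3 ↦ -2·1·1·27 = -54
Sum: F(2, 0, 3) = (-16) + (0) + (36) + (0) + (0) + (-36) + (0) + (0) + (0) + (-54) = -70.
Reducing mod 7: -70 ≡ 0 (mod 7).
Since F(a, b, c) ≡ 0 (mod 7), P lies on the curve.


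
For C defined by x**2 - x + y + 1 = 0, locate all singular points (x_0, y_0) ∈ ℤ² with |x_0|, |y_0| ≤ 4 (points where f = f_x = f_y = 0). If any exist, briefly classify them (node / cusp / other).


No singular points in the scanned grid; C is smooth there.

Compute partial derivatives:
  f_x = 2*x - 1.
  f_y = 1.
f_y = 1 is a nonzero constant, so f_y never vanishes: no point (x, y) can satisfy f = f_x = f_y = 0. In particular no (x, y) ∈ {−4, ..., 4}² is singular; the curve is smooth.


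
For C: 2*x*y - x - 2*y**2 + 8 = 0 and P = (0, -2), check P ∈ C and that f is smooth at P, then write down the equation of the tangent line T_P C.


Tangent line at P: -5*x + 8*y + 16 = 0.

Step 1: f(0, -2) = 0, so P lies on C.
Step 2: partial derivatives
  f_x(x, y) = 2*y - 1, f_y(x, y) = 2*x - 4*y.
  f_x(P) = -5, f_y(P) = 8 (gradient nonzero, so P is smooth).
Step 3: tangent line at P: -5·(x − 0) + 8·(y − -2) = 0.
Expanding: -5*x + 8*y + 16 = 0.


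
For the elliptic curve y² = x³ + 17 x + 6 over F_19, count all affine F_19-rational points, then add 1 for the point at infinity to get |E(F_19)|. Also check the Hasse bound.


Affine points = {(0, 5), (0, 14), (1, 9), (1, 10), (4, 9), (4, 10), (5, 8), (5, 11), (6, 1), (6, 18), (10, 6), (10, 13), (11, 2), (11, 17), (12, 0), (13, 7), (13, 12), (14, 9), (14, 10), (15, 8), (15, 11), (16, 2), (16, 17), (18, 8), (18, 11)}; affine count = 25; |E(F_19)| = 26.

Discriminant check: Δ ∝ 4a³ + 27b² = 4·17³ + 27·6² = 4·4913 + 27·36 ≡ 9 (mod 19). Nonzero ⇒ E is nonsingular.
For each x ∈ F_19, compute rhs = x³ + 17·x + 6 mod 19, then count y ∈ F_19 with y² ≡ rhs.
  x = 0: rhs = 6, matching y values: 5, 14 (2 points).
  x = 1: rhs = 5, matching y values: 9, 10 (2 points).
  x = 2: rhs = 10, matching y values: none (0 points).
  x = 3: rhs = 8, matching y values: none (0 points).
  x = 4: rhs = 5, matching y values: 9, 10 (2 points).
  x = 5: rhs = 7, matching y values: 8, 11 (2 points).
  x = 6: rhs = 1, matching y values: 1, 18 (2 points).
  x = 7: rhs = 12, matching y values: none (0 points).
  x = 8: rhs = 8, matching y values: none (0 points).
  x = 9: rhs = 14, matching y values: none (0 points).
  x = 10: rhs = 17, matching y values: 6, 13 (2 points).
  x = 11: rhs = 4, matching y values: 2, 17 (2 points).
  x = 12: rhs = 0, matching y values: 0 (1 points).
  x = 13: rhs = 11, matching y values: 7, 12 (2 points).
  x = 14: rhs = 5, matching y values: 9, 10 (2 points).
  x = 15: rhs = 7, matching y values: 8, 11 (2 points).
  x = 16: rhs = 4, matching y values: 2, 17 (2 points).
  x = 17: rhs = 2, matching y values: none (0 points).
  x = 18: rhs = 7, matching y values: 8, 11 (2 points).
Total affine count: 25.
Full point count |E(F_19)| = 25 + 1 = 26.
Hasse bound: |26 − (19+1)| = |6| = 6 ≤ 2√19 ≈ 8.7178 ✓.


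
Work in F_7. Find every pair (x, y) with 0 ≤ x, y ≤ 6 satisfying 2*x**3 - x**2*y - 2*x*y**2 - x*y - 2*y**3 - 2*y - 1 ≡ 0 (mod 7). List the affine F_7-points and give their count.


Affine F_7-points: {(0, 2), (1, 1), (1, 4), (2, 6), (3, 6), (4, 2), (4, 4), (5, 6)}; count = 8.

For each of the 49 pairs (x, y) ∈ F_7², evaluate f(x, y) mod 7. Record the zeros.
  x = 0: [0↦6, 1↦2, 2↦0, 3↦2, 4↦3, 5↦5, 6↦3]  zeros at y ∈ {2}
  x = 1: [0↦1, 1↦0, 2↦4, 3↦1, 4↦0, 5↦3, 6↦5]  zeros at y ∈ {1, 4}
  x = 2: [0↦1, 1↦1, 2↦2, 3↦6, 4↦1, 5↦3, 6↦0]  zeros at y ∈ {6}
  x = 3: [0↦4, 1↦3, 2↦6, 3↦1, 4↦4, 5↦3, 6↦0]  zeros at y ∈ {6}
  x = 4: [0↦1, 1↦4, 2↦0, 3↦5, 4↦0, 5↦1, 6↦3]  zeros at y ∈ {2, 4}
  x = 5: [0↦4, 1↦2, 2↦3, 3↦2, 4↦1, 5↦2, 6↦0]  zeros at y ∈ {6}
  x = 6: [0↦4, 1↦2, 2↦6, 3↦4, 4↦5, 5↦4, 6↦3]  zeros at y ∈ ∅
Collecting zeros: affine points = {(0, 2), (1, 1), (1, 4), (2, 6), (3, 6), (4, 2), (4, 4), (5, 6)}.
Total count |C(F_7)_aff| = 8.


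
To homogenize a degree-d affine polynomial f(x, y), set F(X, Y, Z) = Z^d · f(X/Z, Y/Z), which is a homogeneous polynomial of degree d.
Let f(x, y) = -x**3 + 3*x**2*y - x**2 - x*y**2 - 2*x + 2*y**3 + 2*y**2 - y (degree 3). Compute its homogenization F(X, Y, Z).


F(X, Y, Z) = -X**3 + 3*X**2*Y - X**2*Z - X*Y**2 - 2*X*Z**2 + 2*Y**3 + 2*Y**2*Z - Y*Z**2

deg(f) = 3.
Substitute x = X/Z, y = Y/Z into f, then multiply by Z^3.
  monomial -1·x^3·y^0 ↦ -1·X^3·Y^0·Z^0.
  monomial 3·x^2·y^1 ↦ 3·X^2·Y^1·Z^0.
  monomial -1·x^2·y^0 ↦ -1·X^2·Y^0·Z^1.
  monomial -1·x^1·y^2 ↦ -1·X^1·Y^2·Z^0.
  monomial -2·x^1·y^0 ↦ -2·X^1·Y^0·Z^2.
  monomial 2·x^0·y^3 ↦ 2·X^0·Y^3·Z^0.
  monomial 2·x^0·y^2 ↦ 2·X^0·Y^2·Z^1.
  monomial -1·x^0·y^1 ↦ -1·X^0·Y^1·Z^2.
Collecting: F(X, Y, Z) = -X**3 + 3*X**2*Y - X**2*Z - X*Y**2 - 2*X*Z**2 + 2*Y**3 + 2*Y**2*Z - Y*Z**2.


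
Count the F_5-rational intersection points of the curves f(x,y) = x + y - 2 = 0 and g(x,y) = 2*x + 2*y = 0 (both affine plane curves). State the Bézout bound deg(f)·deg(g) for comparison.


Common zeros: ∅; count = 0; Bézout bound = 1.

deg(f) = 1, deg(g) = 1, so Bézout bound = 1.
Scan x ∈ F_5. For each x, list the y ∈ F_5 with f(x, y) ≡ 0 and those with g(x, y) ≡ 0 (mod 5); the common zeros in that column are the intersection.
  x = 0: f ≡ 0 at y ∈ {2}; g ≡ 0 at y ∈ {0}; common: ∅.
  x = 1: f ≡ 0 at y ∈ {1}; g ≡ 0 at y ∈ {4}; common: ∅.
  x = 2: f ≡ 0 at y ∈ {0}; g ≡ 0 at y ∈ {3}; common: ∅.
  x = 3: f ≡ 0 at y ∈ {4}; g ≡ 0 at y ∈ {2}; common: ∅.
  x = 4: f ≡ 0 at y ∈ {3}; g ≡ 0 at y ∈ {1}; common: ∅.
Collecting: common zeros = ∅, so the count is 0.
Comparison with the Bézout bound: 0 ≤ 1 = deg(f)·deg(g), as expected for curves with no common component (the affine F_5-count falls short of the bound because intersections may lie at infinity, over extension fields, or carry multiplicity).


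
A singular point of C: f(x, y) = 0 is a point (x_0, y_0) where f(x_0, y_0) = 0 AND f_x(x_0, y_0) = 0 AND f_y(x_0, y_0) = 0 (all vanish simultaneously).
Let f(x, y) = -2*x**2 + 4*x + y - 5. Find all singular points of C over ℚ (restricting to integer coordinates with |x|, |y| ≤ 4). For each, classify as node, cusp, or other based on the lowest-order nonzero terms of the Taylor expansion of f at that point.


No singular points in the scanned grid; C is smooth there.

Compute partial derivatives:
  f_x = 4 - 4*x.
  f_y = 1.
f_y = 1 is a nonzero constant, so f_y never vanishes: no point (x, y) can satisfy f = f_x = f_y = 0. In particular no (x, y) ∈ {−4, ..., 4}² is singular; the curve is smooth.


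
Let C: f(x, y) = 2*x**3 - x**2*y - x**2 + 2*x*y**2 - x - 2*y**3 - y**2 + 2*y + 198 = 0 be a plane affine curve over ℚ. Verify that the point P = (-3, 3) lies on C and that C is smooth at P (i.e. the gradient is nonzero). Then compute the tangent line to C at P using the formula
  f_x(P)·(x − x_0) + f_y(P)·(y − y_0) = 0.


Tangent line at P: 95*x - 103*y + 594 = 0.

Step 1: f(-3, 3) = 0, so P lies on C.
Step 2: partial derivatives
  f_x(x, y) = 6*x**2 - 2*x*y - 2*x + 2*y**2 - 1, f_y(x, y) = -x**2 + 4*x*y - 6*y**2 - 2*y + 2.
  f_x(P) = 95, f_y(P) = -103 (gradient nonzero, so P is smooth).
Step 3: tangent line at P: 95·(x − -3) + -103·(y − 3) = 0.
Expanding: 95*x - 103*y + 594 = 0.


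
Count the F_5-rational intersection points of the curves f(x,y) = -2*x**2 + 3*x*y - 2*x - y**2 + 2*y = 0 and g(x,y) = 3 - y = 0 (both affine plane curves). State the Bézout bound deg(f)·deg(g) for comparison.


Common zeros: {(3, 3)}; count = 1; Bézout bound = 2.

deg(f) = 2, deg(g) = 1, so Bézout bound = 2.
Scan x ∈ F_5. For each x, list the y ∈ F_5 with f(x, y) ≡ 0 and those with g(x, y) ≡ 0 (mod 5); the common zeros in that column are the intersection.
  x = 0: f ≡ 0 at y ∈ {0, 2}; g ≡ 0 at y ∈ {3}; common: ∅.
  x = 1: f ≡ 0 at y ∈ {1, 4}; g ≡ 0 at y ∈ {3}; common: ∅.
  x = 2: f ≡ 0 at y ∈ {1, 2}; g ≡ 0 at y ∈ {3}; common: ∅.
  x = 3: f ≡ 0 at y ∈ {3}; g ≡ 0 at y ∈ {3}; common: {3}.
  x = 4: f ≡ 0 at y ∈ {0, 4}; g ≡ 0 at y ∈ {3}; common: ∅.
Collecting: common zeros = {(3, 3)}, so the count is 1.
Comparison with the Bézout bound: 1 ≤ 2 = deg(f)·deg(g), as expected for curves with no common component (the affine F_5-count falls short of the bound because intersections may lie at infinity, over extension fields, or carry multiplicity).


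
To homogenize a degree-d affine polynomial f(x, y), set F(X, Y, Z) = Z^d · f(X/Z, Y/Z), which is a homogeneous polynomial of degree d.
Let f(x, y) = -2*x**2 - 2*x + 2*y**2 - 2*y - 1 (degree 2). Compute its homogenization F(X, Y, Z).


F(X, Y, Z) = -2*X**2 - 2*X*Z + 2*Y**2 - 2*Y*Z - Z**2

deg(f) = 2.
Substitute x = X/Z, y = Y/Z into f, then multiply by Z^2.
  monomial -2·x^2·y^0 ↦ -2·X^2·Y^0·Z^0.
  monomial -2·x^1·y^0 ↦ -2·X^1·Y^0·Z^1.
  monomial 2·x^0·y^2 ↦ 2·X^0·Y^2·Z^0.
  monomial -2·x^0·y^1 ↦ -2·X^0·Y^1·Z^1.
  monomial -1·x^0·y^0 ↦ -1·X^0·Y^0·Z^2.
Collecting: F(X, Y, Z) = -2*X**2 - 2*X*Z + 2*Y**2 - 2*Y*Z - Z**2.


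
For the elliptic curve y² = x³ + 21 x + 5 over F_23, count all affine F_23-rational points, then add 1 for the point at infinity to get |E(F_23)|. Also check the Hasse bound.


Affine points = {(1, 2), (1, 21), (2, 3), (2, 20), (3, 7), (3, 16), (6, 5), (6, 18), (7, 9), (7, 14), (8, 8), (8, 15), (9, 7), (9, 16), (11, 7), (11, 16), (17, 10), (17, 13), (19, 8), (19, 15), (21, 1), (21, 22), (22, 11), (22, 12)}; affine count = 24; |E(F_23)| = 25.

Discriminant check: Δ ∝ 4a³ + 27b² = 4·21³ + 27·5² = 4·9261 + 27·25 ≡ 22 (mod 23). Nonzero ⇒ E is nonsingular.
For each x ∈ F_23, compute rhs = x³ + 21·x + 5 mod 23, then count y ∈ F_23 with y² ≡ rhs.
  x = 0: rhs = 5, matching y values: none (0 points).
  x = 1: rhs = 4, matching y values: 2, 21 (2 points).
  x = 2: rhs = 9, matching y values: 3, 20 (2 points).
  x = 3: rhs = 3, matching y values: 7, 16 (2 points).
  x = 4: rhs = 15, matching y values: none (0 points).
  x = 5: rhs = 5, matching y values: none (0 points).
  x = 6: rhs = 2, matching y values: 5, 18 (2 points).
  x = 7: rhs = 12, matching y values: 9, 14 (2 points).
  x = 8: rhs = 18, matching y values: 8, 15 (2 points).
  x = 9: rhs = 3, matching y values: 7, 16 (2 points).
  x = 10: rhs = 19, matching y values: none (0 points).
  x = 11: rhs = 3, matching y values: 7, 16 (2 points).
  x = 12: rhs = 7, matching y values: none (0 points).
  x = 13: rhs = 14, matching y values: none (0 points).
  x = 14: rhs = 7, matching y values: none (0 points).
  x = 15: rhs = 15, matching y values: none (0 points).
  x = 16: rhs = 21, matching y values: none (0 points).
  x = 17: rhs = 8, matching y values: 10, 13 (2 points).
  x = 18: rhs = 5, matching y values: none (0 points).
  x = 19: rhs = 18, matching y values: 8, 15 (2 points).
  x = 20: rhs = 7, matching y values: none (0 points).
  x = 21: rhs = 1, matching y values: 1, 22 (2 points).
  x = 22: rhs = 6, matching y values: 11, 12 (2 points).
Total affine count: 24.
Full point count |E(F_23)| = 24 + 1 = 25.
Hasse bound: |25 − (23+1)| = |1| = 1 ≤ 2√23 ≈ 9.5917 ✓.


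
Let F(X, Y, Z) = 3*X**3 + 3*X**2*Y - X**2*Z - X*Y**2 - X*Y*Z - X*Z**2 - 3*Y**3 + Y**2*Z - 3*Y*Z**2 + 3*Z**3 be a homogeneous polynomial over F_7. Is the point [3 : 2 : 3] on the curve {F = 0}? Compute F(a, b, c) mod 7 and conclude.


F(3,2,3) ≡ 3 (mod 7); P is NOT on the curve.

Evaluate F(3, 2, 3) term-by-term (mod 7).
  3*X**3 ↦ 3·27·1·1 = 81
  3*X**2*Y ↦ 3·9·2·1 = 54
  -X**2*Z ↦ -1·9·1·3 = -27
  -X*Y**2 ↦ -1·3·4·1 = -12
  -X*Y*Z ↦ -1·3·2·3 = -18
  -X*Z**2 ↦ -1·3·1·9 = -27
  -3*Y**3 ↦ -3·1·8·1 = -24
  Y**2*Z ↦ 1·1·4·3 = 12
  -3*Y*Z**2 ↦ -3·1·2·9 = -54
  3*Z**3 ↦ 3·1·1·27 = 81
Sum: F(3, 2, 3) = (81) + (54) + (-27) + (-12) + (-18) + (-27) + (-24) + (12) + (-54) + (81) = 66.
Reducing mod 7: 66 ≡ 3 (mod 7).
Since F(a, b, c) ≡ 3 ≠ 0 (mod 7), P does NOT lie on the curve.


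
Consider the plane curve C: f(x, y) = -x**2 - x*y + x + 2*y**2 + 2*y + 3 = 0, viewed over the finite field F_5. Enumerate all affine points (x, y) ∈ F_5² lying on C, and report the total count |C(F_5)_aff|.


Affine F_5-points: {(0, 2), (3, 4), (4, 2), (4, 4)}; count = 4.

For each of the 25 pairs (x, y) ∈ F_5², evaluate f(x, y) mod 5. Record the zeros.
  x = 0: [0↦3, 1↦2, 2↦0, 3↦2, 4↦3]  zeros at y ∈ {2}
  x = 1: [0↦3, 1↦1, 2↦3, 3↦4, 4↦4]  zeros at y ∈ ∅
  x = 2: [0↦1, 1↦3, 2↦4, 3↦4, 4↦3]  zeros at y ∈ ∅
  x = 3: [0↦2, 1↦3, 2↦3, 3↦2, 4↦0]  zeros at y ∈ {4}
  x = 4: [0↦1, 1↦1, 2↦0, 3↦3, 4↦0]  zeros at y ∈ {2, 4}
Collecting zeros: affine points = {(0, 2), (3, 4), (4, 2), (4, 4)}.
Total count |C(F_5)_aff| = 4.


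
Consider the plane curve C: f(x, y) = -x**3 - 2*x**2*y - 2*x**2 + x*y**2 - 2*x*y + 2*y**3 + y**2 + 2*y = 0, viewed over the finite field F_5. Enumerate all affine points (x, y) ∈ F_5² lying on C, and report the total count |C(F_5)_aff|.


Affine F_5-points: {(0, 0), (0, 1), (2, 3), (2, 4), (3, 0), (4, 4)}; count = 6.

For each of the 25 pairs (x, y) ∈ F_5², evaluate f(x, y) mod 5. Record the zeros.
  x = 0: [0↦0, 1↦0, 2↦4, 3↦4, 4↦2]  zeros at y ∈ {0, 1}
  x = 1: [0↦2, 1↦4, 2↦2, 3↦3, 4↦4]  zeros at y ∈ ∅
  x = 2: [0↦4, 1↦4, 2↦2, 3↦0, 4↦0]  zeros at y ∈ {3, 4}
  x = 3: [0↦0, 1↦4, 2↦3, 3↦4, 4↦4]  zeros at y ∈ {0}
  x = 4: [0↦4, 1↦3, 2↦4, 3↦4, 4↦0]  zeros at y ∈ {4}
Collecting zeros: affine points = {(0, 0), (0, 1), (2, 3), (2, 4), (3, 0), (4, 4)}.
Total count |C(F_5)_aff| = 6.


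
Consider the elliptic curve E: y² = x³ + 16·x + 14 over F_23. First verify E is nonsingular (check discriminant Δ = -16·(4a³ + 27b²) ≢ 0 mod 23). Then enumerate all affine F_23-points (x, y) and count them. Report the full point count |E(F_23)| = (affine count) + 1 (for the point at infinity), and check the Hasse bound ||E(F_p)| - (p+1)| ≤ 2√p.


Affine points = {(1, 10), (1, 13), (2, 10), (2, 13), (4, 2), (4, 21), (5, 9), (5, 14), (6, 2), (6, 21), (7, 3), (7, 20), (9, 6), (9, 17), (10, 1), (10, 22), (11, 7), (11, 16), (12, 5), (12, 18), (13, 2), (13, 21), (15, 8), (15, 15), (17, 1), (17, 22), (18, 4), (18, 19), (19, 1), (19, 22), (20, 10), (20, 13)}; affine count = 32; |E(F_23)| = 33.

Discriminant check: Δ ∝ 4a³ + 27b² = 4·16³ + 27·14² = 4·4096 + 27·196 ≡ 10 (mod 23). Nonzero ⇒ E is nonsingular.
For each x ∈ F_23, compute rhs = x³ + 16·x + 14 mod 23, then count y ∈ F_23 with y² ≡ rhs.
  x = 0: rhs = 14, matching y values: none (0 points).
  x = 1: rhs = 8, matching y values: 10, 13 (2 points).
  x = 2: rhs = 8, matching y values: 10, 13 (2 points).
  x = 3: rhs = 20, matching y values: none (0 points).
  x = 4: rhs = 4, matching y values: 2, 21 (2 points).
  x = 5: rhs = 12, matching y values: 9, 14 (2 points).
  x = 6: rhs = 4, matching y values: 2, 21 (2 points).
  x = 7: rhs = 9, matching y values: 3, 20 (2 points).
  x = 8: rhs = 10, matching y values: none (0 points).
  x = 9: rhs = 13, matching y values: 6, 17 (2 points).
  x = 10: rhs = 1, matching y values: 1, 22 (2 points).
  x = 11: rhs = 3, matching y values: 7, 16 (2 points).
  x = 12: rhs = 2, matching y values: 5, 18 (2 points).
  x = 13: rhs = 4, matching y values: 2, 21 (2 points).
  x = 14: rhs = 15, matching y values: none (0 points).
  x = 15: rhs = 18, matching y values: 8, 15 (2 points).
  x = 16: rhs = 19, matching y values: none (0 points).
  x = 17: rhs = 1, matching y values: 1, 22 (2 points).
  x = 18: rhs = 16, matching y values: 4, 19 (2 points).
  x = 19: rhs = 1, matching y values: 1, 22 (2 points).
  x = 20: rhs = 8, matching y values: 10, 13 (2 points).
  x = 21: rhs = 20, matching y values: none (0 points).
  x = 22: rhs = 20, matching y values: none (0 points).
Total affine count: 32.
Full point count |E(F_23)| = 32 + 1 = 33.
Hasse bound: |33 − (23+1)| = |9| = 9 ≤ 2√23 ≈ 9.5917 ✓.


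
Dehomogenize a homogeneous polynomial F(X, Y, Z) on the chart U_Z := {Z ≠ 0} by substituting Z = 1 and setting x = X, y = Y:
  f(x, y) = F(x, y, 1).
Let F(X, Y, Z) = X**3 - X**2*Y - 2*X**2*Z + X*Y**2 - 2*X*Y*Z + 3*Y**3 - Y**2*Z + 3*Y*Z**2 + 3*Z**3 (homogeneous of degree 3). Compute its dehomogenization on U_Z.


f(x, y) = x**3 - x**2*y - 2*x**2 + x*y**2 - 2*x*y + 3*y**3 - y**2 + 3*y + 3

On U_Z we set Z = 1. Each monomial c·X^i·Y^j·Z^k in F becomes c·x^i·y^j·1^k = c·x^i·y^j.
Substituting Z = 1: F(X, Y, 1) = x**3 - x**2*y - 2*x**2 + x*y**2 - 2*x*y + 3*y**3 - y**2 + 3*y + 3.
Note: deg(f) ≤ deg(F) = 3; strict inequality happens when F is divisible by Z (lost terms).


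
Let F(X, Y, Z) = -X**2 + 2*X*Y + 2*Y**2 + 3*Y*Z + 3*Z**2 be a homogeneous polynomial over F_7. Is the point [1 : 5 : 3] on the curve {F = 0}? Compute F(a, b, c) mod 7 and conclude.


F(1,5,3) ≡ 5 (mod 7); P is NOT on the curve.

Evaluate F(1, 5, 3) term-by-term (mod 7).
  -X**2 ↦ -1·1·1·1 = -1
  2*X*Y ↦ 2·1·5·1 = 10
  2*Y**2 ↦ 2·1·25·1 = 50
  3*Y*Z ↦ 3·1·5·3 = 45
  3*Z**2 ↦ 3·1·1·9 = 27
Sum: F(1, 5, 3) = (-1) + (10) + (50) + (45) + (27) = 131.
Reducing mod 7: 131 ≡ 5 (mod 7).
Since F(a, b, c) ≡ 5 ≠ 0 (mod 7), P does NOT lie on the curve.


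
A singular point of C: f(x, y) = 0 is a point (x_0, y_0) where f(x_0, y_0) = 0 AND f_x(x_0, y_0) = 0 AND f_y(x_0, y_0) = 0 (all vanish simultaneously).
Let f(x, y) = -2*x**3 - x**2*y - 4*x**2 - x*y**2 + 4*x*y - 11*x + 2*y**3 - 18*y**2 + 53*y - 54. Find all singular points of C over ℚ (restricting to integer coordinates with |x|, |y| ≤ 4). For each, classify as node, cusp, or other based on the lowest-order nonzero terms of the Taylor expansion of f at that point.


Singular points: {(-1, 3)}; classification: node.

Compute partial derivatives:
  f_x = -6*x**2 - 2*x*y - 8*x - y**2 + 4*y - 11.
  f_y = -x**2 - 2*x*y + 4*x + 6*y**2 - 36*y + 53.
Scan x_0 ∈ {−4, ..., 4}. For each x_0, f_y(x_0, y) is a polynomial in y; find its integer roots y ∈ {−4, ..., 4}, then test f_x and f at those candidates.
  x = -4: f_y(-4, y) = 6*y**2 - 28*y + 21; no integer root y with |y| ≤ 4.
  x = -3: f_y(-3, y) = 6*y**2 - 30*y + 32; no integer root y with |y| ≤ 4.
  x = -2: f_y(-2, y) = 6*y**2 - 32*y + 41; no integer root y with |y| ≤ 4.
  x = -1: f_y(-1, y) = 6*y**2 - 34*y + 48; vanishes at y ∈ {3}. (-1, 3): f_x = 0, f = 0 — SINGULAR.
  x = 0: f_y(0, y) = 6*y**2 - 36*y + 53; no integer root y with |y| ≤ 4.
  x = 1: f_y(1, y) = 6*y**2 - 38*y + 56; vanishes at y ∈ {4}. (1, 4): f_x = -33 ≠ 0.
  x = 2: f_y(2, y) = 6*y**2 - 40*y + 57; no integer root y with |y| ≤ 4.
  x = 3: f_y(3, y) = 6*y**2 - 42*y + 56; no integer root y with |y| ≤ 4.
  x = 4: f_y(4, y) = 6*y**2 - 44*y + 53; no integer root y with |y| ≤ 4.
Only singular point on the grid: (-1, 3).
Classify: substitute x = -1 + u, y = 3 + v and expand: f = -2*u**3 - u**2*v - u**2 - u*v**2 + 2*v**3 + v**2.
No constant or linear terms (consistent with a singular point). Quadratic part: -u**2 + v**2. Cubic part: -2*u**3 - u**2*v - u*v**2 + 2*v**3.
The quadratic part v**2 - u**2 = (v − u)(v + u) splits into two distinct linear factors, so there are two distinct tangent lines y − 3 = ±(x − -1) — this is a node (ordinary double point).
Classification: node.


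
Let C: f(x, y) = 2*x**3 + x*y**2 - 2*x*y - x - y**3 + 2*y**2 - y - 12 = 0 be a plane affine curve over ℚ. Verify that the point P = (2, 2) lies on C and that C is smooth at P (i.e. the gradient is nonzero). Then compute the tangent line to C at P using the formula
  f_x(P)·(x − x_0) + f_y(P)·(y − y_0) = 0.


Tangent line at P: 23*x - y - 44 = 0.

Step 1: f(2, 2) = 0, so P lies on C.
Step 2: partial derivatives
  f_x(x, y) = 6*x**2 + y**2 - 2*y - 1, f_y(x, y) = 2*x*y - 2*x - 3*y**2 + 4*y - 1.
  f_x(P) = 23, f_y(P) = -1 (gradient nonzero, so P is smooth).
Step 3: tangent line at P: 23·(x − 2) + -1·(y − 2) = 0.
Expanding: 23*x - y - 44 = 0.


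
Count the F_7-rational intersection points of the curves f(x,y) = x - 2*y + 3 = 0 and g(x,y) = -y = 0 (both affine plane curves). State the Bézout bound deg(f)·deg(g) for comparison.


Common zeros: {(4, 0)}; count = 1; Bézout bound = 1.

deg(f) = 1, deg(g) = 1, so Bézout bound = 1.
Scan x ∈ F_7. For each x, list the y ∈ F_7 with f(x, y) ≡ 0 and those with g(x, y) ≡ 0 (mod 7); the common zeros in that column are the intersection.
  x = 0: f ≡ 0 at y ∈ {5}; g ≡ 0 at y ∈ {0}; common: ∅.
  x = 1: f ≡ 0 at y ∈ {2}; g ≡ 0 at y ∈ {0}; common: ∅.
  x = 2: f ≡ 0 at y ∈ {6}; g ≡ 0 at y ∈ {0}; common: ∅.
  x = 3: f ≡ 0 at y ∈ {3}; g ≡ 0 at y ∈ {0}; common: ∅.
  x = 4: f ≡ 0 at y ∈ {0}; g ≡ 0 at y ∈ {0}; common: {0}.
  x = 5: f ≡ 0 at y ∈ {4}; g ≡ 0 at y ∈ {0}; common: ∅.
  x = 6: f ≡ 0 at y ∈ {1}; g ≡ 0 at y ∈ {0}; common: ∅.
Collecting: common zeros = {(4, 0)}, so the count is 1.
Comparison with the Bézout bound: 1 ≤ 1 = deg(f)·deg(g), as expected for curves with no common component (the bound is attained).


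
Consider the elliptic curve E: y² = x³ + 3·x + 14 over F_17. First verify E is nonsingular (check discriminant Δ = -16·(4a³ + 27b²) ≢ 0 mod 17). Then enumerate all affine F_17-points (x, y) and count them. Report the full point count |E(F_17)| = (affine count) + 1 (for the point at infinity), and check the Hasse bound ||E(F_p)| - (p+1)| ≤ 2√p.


Affine points = {(1, 1), (1, 16), (3, 4), (3, 13), (5, 1), (5, 16), (7, 2), (7, 15), (11, 1), (11, 16), (15, 0)}; affine count = 11; |E(F_17)| = 12.

Discriminant check: Δ ∝ 4a³ + 27b² = 4·3³ + 27·14² = 4·27 + 27·196 ≡ 11 (mod 17). Nonzero ⇒ E is nonsingular.
For each x ∈ F_17, compute rhs = x³ + 3·x + 14 mod 17, then count y ∈ F_17 with y² ≡ rhs.
  x = 0: rhs = 14, matching y values: none (0 points).
  x = 1: rhs = 1, matching y values: 1, 16 (2 points).
  x = 2: rhs = 11, matching y values: none (0 points).
  x = 3: rhs = 16, matching y values: 4, 13 (2 points).
  x = 4: rhs = 5, matching y values: none (0 points).
  x = 5: rhs = 1, matching y values: 1, 16 (2 points).
  x = 6: rhs = 10, matching y values: none (0 points).
  x = 7: rhs = 4, matching y values: 2, 15 (2 points).
  x = 8: rhs = 6, matching y values: none (0 points).
  x = 9: rhs = 5, matching y values: none (0 points).
  x = 10: rhs = 7, matching y values: none (0 points).
  x = 11: rhs = 1, matching y values: 1, 16 (2 points).
  x = 12: rhs = 10, matching y values: none (0 points).
  x = 13: rhs = 6, matching y values: none (0 points).
  x = 14: rhs = 12, matching y values: none (0 points).
  x = 15: rhs = 0, matching y values: 0 (1 points).
  x = 16: rhs = 10, matching y values: none (0 points).
Total affine count: 11.
Full point count |E(F_17)| = 11 + 1 = 12.
Hasse bound: |12 − (17+1)| = |-6| = 6 ≤ 2√17 ≈ 8.2462 ✓.


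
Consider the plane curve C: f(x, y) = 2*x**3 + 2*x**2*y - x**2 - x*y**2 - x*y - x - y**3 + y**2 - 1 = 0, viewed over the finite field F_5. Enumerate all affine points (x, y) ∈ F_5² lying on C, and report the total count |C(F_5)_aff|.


Affine F_5-points: {(0, 2), (1, 3), (3, 2), (3, 4)}; count = 4.

For each of the 25 pairs (x, y) ∈ F_5², evaluate f(x, y) mod 5. Record the zeros.
  x = 0: [0↦4, 1↦4, 2↦0, 3↦1, 4↦1]  zeros at y ∈ {2}
  x = 1: [0↦4, 1↦4, 2↦3, 3↦0, 4↦4]  zeros at y ∈ {3}
  x = 2: [0↦4, 1↦3, 2↦4, 3↦1, 4↦3]  zeros at y ∈ ∅
  x = 3: [0↦1, 1↦3, 2↦0, 3↦1, 4↦0]  zeros at y ∈ {2, 4}
  x = 4: [0↦2, 1↦1, 2↦3, 3↦2, 4↦2]  zeros at y ∈ ∅
Collecting zeros: affine points = {(0, 2), (1, 3), (3, 2), (3, 4)}.
Total count |C(F_5)_aff| = 4.


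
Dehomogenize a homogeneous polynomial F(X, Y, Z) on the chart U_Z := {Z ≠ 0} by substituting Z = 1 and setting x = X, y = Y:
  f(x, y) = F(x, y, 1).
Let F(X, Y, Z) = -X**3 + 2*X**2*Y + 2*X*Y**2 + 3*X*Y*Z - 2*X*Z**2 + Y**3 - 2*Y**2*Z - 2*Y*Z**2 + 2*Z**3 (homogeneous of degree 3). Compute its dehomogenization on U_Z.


f(x, y) = -x**3 + 2*x**2*y + 2*x*y**2 + 3*x*y - 2*x + y**3 - 2*y**2 - 2*y + 2

On U_Z we set Z = 1. Each monomial c·X^i·Y^j·Z^k in F becomes c·x^i·y^j·1^k = c·x^i·y^j.
Substituting Z = 1: F(X, Y, 1) = -x**3 + 2*x**2*y + 2*x*y**2 + 3*x*y - 2*x + y**3 - 2*y**2 - 2*y + 2.
Note: deg(f) ≤ deg(F) = 3; strict inequality happens when F is divisible by Z (lost terms).


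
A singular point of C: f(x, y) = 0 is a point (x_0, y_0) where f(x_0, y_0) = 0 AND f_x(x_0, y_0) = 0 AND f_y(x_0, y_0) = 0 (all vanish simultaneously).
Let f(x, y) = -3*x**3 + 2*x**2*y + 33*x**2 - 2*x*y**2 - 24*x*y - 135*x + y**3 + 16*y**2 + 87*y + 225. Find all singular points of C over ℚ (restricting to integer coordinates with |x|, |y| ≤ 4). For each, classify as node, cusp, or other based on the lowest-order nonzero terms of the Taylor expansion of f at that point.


Singular points: {(3, -3)}; classification: cusp.

Compute partial derivatives:
  f_x = -9*x**2 + 4*x*y + 66*x - 2*y**2 - 24*y - 135.
  f_y = 2*x**2 - 4*x*y - 24*x + 3*y**2 + 32*y + 87.
Scan x_0 ∈ {−4, ..., 4}. For each x_0, f_y(x_0, y) is a polynomial in y; find its integer roots y ∈ {−4, ..., 4}, then test f_x and f at those candidates.
  x = -4: f_y(-4, y) = 3*y**2 + 48*y + 215; no integer root y with |y| ≤ 4.
  x = -3: f_y(-3, y) = 3*y**2 + 44*y + 177; no integer root y with |y| ≤ 4.
  x = -2: f_y(-2, y) = 3*y**2 + 40*y + 143; no integer root y with |y| ≤ 4.
  x = -1: f_y(-1, y) = 3*y**2 + 36*y + 113; no integer root y with |y| ≤ 4.
  x = 0: f_y(0, y) = 3*y**2 + 32*y + 87; no integer root y with |y| ≤ 4.
  x = 1: f_y(1, y) = 3*y**2 + 28*y + 65; no integer root y with |y| ≤ 4.
  x = 2: f_y(2, y) = 3*y**2 + 24*y + 47; no integer root y with |y| ≤ 4.
  x = 3: f_y(3, y) = 3*y**2 + 20*y + 33; vanishes at y ∈ {-3}. (3, -3): f_x = 0, f = 0 — SINGULAR.
  x = 4: f_y(4, y) = 3*y**2 + 16*y + 23; no integer root y with |y| ≤ 4.
Only singular point on the grid: (3, -3).
Classify: substitute x = 3 + u, y = -3 + v and expand: f = -3*u**3 + 2*u**2*v - 2*u*v**2 + v**3 + v**2.
No constant or linear terms (consistent with a singular point). Quadratic part: v**2. Cubic part: -3*u**3 + 2*u**2*v - 2*u*v**2 + v**3.
The quadratic part v**2 is a perfect square, so there is a single (double) tangent line v = 0, i.e. y = -3. Restricting the cubic part to that line (v = 0) leaves -3*u**3 ≠ 0, so f is not divisible by v and the branch is v² ≈ 3*u**3 to lowest order — this is a cusp.
Classification: cusp.


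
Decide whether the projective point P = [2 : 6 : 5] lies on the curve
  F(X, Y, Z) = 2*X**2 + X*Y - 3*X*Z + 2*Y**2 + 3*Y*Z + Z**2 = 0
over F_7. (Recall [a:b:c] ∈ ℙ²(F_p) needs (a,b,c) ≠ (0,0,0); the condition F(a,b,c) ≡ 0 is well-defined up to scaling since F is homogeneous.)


F(2,6,5) ≡ 2 (mod 7); P is NOT on the curve.

Evaluate F(2, 6, 5) term-by-term (mod 7).
  2*X**2 ↦ 2·4·1·1 = 8
  X*Y ↦ 1·2·6·1 = 12
  -3*X*Z ↦ -3·2·1·5 = -30
  2*Y**2 ↦ 2·1·36·1 = 72
  3*Y*Z ↦ 3·1·6·5 = 90
  Z**2 ↦ 1·1·1·25 = 25
Sum: F(2, 6, 5) = (8) + (12) + (-30) + (72) + (90) + (25) = 177.
Reducing mod 7: 177 ≡ 2 (mod 7).
Since F(a, b, c) ≡ 2 ≠ 0 (mod 7), P does NOT lie on the curve.


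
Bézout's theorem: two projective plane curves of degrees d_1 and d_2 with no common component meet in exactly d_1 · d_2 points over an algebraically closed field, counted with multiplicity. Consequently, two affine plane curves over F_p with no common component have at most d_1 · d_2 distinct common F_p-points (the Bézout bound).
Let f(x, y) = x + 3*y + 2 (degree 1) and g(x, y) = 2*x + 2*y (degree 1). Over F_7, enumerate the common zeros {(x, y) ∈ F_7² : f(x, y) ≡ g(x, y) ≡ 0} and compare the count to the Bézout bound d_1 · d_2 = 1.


Common zeros: {(1, 6)}; count = 1; Bézout bound = 1.

deg(f) = 1, deg(g) = 1, so Bézout bound = 1.
Scan x ∈ F_7. For each x, list the y ∈ F_7 with f(x, y) ≡ 0 and those with g(x, y) ≡ 0 (mod 7); the common zeros in that column are the intersection.
  x = 0: f ≡ 0 at y ∈ {4}; g ≡ 0 at y ∈ {0}; common: ∅.
  x = 1: f ≡ 0 at y ∈ {6}; g ≡ 0 at y ∈ {6}; common: {6}.
  x = 2: f ≡ 0 at y ∈ {1}; g ≡ 0 at y ∈ {5}; common: ∅.
  x = 3: f ≡ 0 at y ∈ {3}; g ≡ 0 at y ∈ {4}; common: ∅.
  x = 4: f ≡ 0 at y ∈ {5}; g ≡ 0 at y ∈ {3}; common: ∅.
  x = 5: f ≡ 0 at y ∈ {0}; g ≡ 0 at y ∈ {2}; common: ∅.
  x = 6: f ≡ 0 at y ∈ {2}; g ≡ 0 at y ∈ {1}; common: ∅.
Collecting: common zeros = {(1, 6)}, so the count is 1.
Comparison with the Bézout bound: 1 ≤ 1 = deg(f)·deg(g), as expected for curves with no common component (the bound is attained).


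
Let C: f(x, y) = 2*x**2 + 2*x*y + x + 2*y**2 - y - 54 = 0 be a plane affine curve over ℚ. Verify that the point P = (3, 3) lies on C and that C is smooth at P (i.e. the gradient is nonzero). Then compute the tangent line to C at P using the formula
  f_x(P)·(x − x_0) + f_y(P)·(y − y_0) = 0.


Tangent line at P: 19*x + 17*y - 108 = 0.

Step 1: f(3, 3) = 0, so P lies on C.
Step 2: partial derivatives
  f_x(x, y) = 4*x + 2*y + 1, f_y(x, y) = 2*x + 4*y - 1.
  f_x(P) = 19, f_y(P) = 17 (gradient nonzero, so P is smooth).
Step 3: tangent line at P: 19·(x − 3) + 17·(y − 3) = 0.
Expanding: 19*x + 17*y - 108 = 0.
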